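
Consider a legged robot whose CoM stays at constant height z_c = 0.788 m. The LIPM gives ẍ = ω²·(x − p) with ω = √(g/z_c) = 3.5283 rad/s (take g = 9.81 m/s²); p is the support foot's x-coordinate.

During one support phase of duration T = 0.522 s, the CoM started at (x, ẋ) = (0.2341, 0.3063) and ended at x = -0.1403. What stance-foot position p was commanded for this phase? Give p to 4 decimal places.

ωT = 3.5283·0.522 = 1.841773; cosh(ωT) = 3.233123, sinh(ωT) = 3.074587
x(T) = p + (x₀−p)·cosh(ωT) + (ẋ₀/ω)·sinh(ωT) ⇒ p·(1 − cosh) = x(T) − x₀·cosh − (ẋ₀/ω)·sinh
numerator   = -0.1403 − (0.2341)·3.233123 − (0.3063/3.5283)·3.074587 = -1.164086
denominator = 1 − 3.233123 = -2.233123
p = -1.164086 / -2.233123 = 0.5213

p = 0.5213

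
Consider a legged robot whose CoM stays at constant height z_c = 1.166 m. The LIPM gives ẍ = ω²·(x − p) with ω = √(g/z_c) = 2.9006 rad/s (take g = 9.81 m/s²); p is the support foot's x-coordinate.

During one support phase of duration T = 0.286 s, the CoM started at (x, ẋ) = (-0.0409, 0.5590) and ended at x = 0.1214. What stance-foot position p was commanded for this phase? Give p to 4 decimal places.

ωT = 2.9006·0.286 = 0.829572; cosh(ωT) = 1.364286, sinh(ωT) = 0.928050
x(T) = p + (x₀−p)·cosh(ωT) + (ẋ₀/ω)·sinh(ωT) ⇒ p·(1 − cosh) = x(T) − x₀·cosh − (ẋ₀/ω)·sinh
numerator   = 0.1214 − (-0.0409)·1.364286 − (0.5590/2.9006)·0.928050 = -0.001653
denominator = 1 − 1.364286 = -0.364286
p = -0.001653 / -0.364286 = 0.0045

p = 0.0045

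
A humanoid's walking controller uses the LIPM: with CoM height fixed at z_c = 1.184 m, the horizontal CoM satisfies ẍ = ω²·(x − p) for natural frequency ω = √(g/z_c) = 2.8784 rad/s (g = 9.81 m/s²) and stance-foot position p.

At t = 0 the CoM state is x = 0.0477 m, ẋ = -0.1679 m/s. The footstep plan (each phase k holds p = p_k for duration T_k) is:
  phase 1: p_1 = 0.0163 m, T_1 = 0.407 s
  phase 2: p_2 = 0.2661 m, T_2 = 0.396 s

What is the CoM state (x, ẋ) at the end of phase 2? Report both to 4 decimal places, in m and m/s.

x = -0.2957, ẋ = -1.4127

phase 1: p=0.0163, T=0.407, ωT=1.171509, cosh=1.768378, sinh=1.458479; start (x,ẋ)=(0.047700, -0.167900) → end (x,ẋ)=(-0.013248, -0.165091)
phase 2: p=0.2661, T=0.396, ωT=1.139846, cosh=1.723078, sinh=1.403210; start (x,ẋ)=(-0.013248, -0.165091) → end (x,ẋ)=(-0.295719, -1.412749)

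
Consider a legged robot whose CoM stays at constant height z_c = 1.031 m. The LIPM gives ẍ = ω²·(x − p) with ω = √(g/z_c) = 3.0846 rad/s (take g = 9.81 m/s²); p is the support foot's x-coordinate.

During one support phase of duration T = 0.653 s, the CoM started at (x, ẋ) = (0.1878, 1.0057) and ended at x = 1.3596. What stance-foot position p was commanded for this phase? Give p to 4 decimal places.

ωT = 3.0846·0.653 = 2.014244; cosh(ωT) = 3.814239, sinh(ωT) = 3.680818
x(T) = p + (x₀−p)·cosh(ωT) + (ẋ₀/ω)·sinh(ωT) ⇒ p·(1 − cosh) = x(T) − x₀·cosh − (ẋ₀/ω)·sinh
numerator   = 1.3596 − (0.1878)·3.814239 − (1.0057/3.0846)·3.680818 = -0.556805
denominator = 1 − 3.814239 = -2.814239
p = -0.556805 / -2.814239 = 0.1979

p = 0.1979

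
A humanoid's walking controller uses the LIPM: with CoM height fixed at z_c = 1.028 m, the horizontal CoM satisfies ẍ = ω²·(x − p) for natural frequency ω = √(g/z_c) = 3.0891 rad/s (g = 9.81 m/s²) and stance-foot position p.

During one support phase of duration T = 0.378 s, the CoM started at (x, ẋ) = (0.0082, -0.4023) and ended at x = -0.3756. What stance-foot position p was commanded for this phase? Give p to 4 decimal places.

p = 0.2635

ωT = 3.0891·0.378 = 1.167680; cosh(ωT) = 1.762807, sinh(ωT) = 1.451719
x(T) = p + (x₀−p)·cosh(ωT) + (ẋ₀/ω)·sinh(ωT) ⇒ p·(1 − cosh) = x(T) − x₀·cosh − (ẋ₀/ω)·sinh
numerator   = -0.3756 − (0.0082)·1.762807 − (-0.4023/3.0891)·1.451719 = -0.200995
denominator = 1 − 1.762807 = -0.762807
p = -0.200995 / -0.762807 = 0.2635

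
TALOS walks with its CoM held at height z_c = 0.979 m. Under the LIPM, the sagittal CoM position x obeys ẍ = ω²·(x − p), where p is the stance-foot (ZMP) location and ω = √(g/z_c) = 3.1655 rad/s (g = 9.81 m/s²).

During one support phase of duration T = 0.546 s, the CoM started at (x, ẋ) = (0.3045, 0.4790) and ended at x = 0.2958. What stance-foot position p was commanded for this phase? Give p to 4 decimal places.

p = 0.5257

ωT = 3.1655·0.546 = 1.728363; cosh(ωT) = 2.904501, sinh(ωT) = 2.726926
x(T) = p + (x₀−p)·cosh(ωT) + (ẋ₀/ω)·sinh(ωT) ⇒ p·(1 − cosh) = x(T) − x₀·cosh − (ẋ₀/ω)·sinh
numerator   = 0.2958 − (0.3045)·2.904501 − (0.4790/3.1655)·2.726926 = -1.001256
denominator = 1 − 2.904501 = -1.904501
p = -1.001256 / -1.904501 = 0.5257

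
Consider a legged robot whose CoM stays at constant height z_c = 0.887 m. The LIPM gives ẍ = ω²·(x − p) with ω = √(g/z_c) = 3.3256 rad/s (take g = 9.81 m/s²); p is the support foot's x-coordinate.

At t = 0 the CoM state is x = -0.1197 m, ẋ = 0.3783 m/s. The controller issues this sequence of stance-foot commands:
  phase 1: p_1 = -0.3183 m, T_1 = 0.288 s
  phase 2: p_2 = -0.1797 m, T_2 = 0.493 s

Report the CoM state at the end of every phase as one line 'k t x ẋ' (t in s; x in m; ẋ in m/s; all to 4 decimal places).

phase 1: p=-0.3183, T=0.288, ωT=0.957773, cosh=1.494816, sinh=1.111070; start (x,ẋ)=(-0.119700, 0.378300) → end (x,ẋ)=(0.104959, 1.299311)
phase 2: p=-0.1797, T=0.493, ωT=1.639521, cosh=2.673386, sinh=2.479313; start (x,ẋ)=(0.104959, 1.299311) → end (x,ẋ)=(1.549971, 5.820632)

1 0.2880 0.1050 1.2993
2 0.7810 1.5500 5.8206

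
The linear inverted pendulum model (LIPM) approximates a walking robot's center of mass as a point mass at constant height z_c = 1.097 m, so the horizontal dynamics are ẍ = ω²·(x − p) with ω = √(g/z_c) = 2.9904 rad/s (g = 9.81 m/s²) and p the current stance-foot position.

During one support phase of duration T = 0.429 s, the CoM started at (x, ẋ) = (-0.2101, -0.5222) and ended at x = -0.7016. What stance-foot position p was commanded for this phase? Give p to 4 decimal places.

p = 0.0030

ωT = 2.9904·0.429 = 1.282882; cosh(ωT) = 1.942128, sinh(ωT) = 1.664891
x(T) = p + (x₀−p)·cosh(ωT) + (ẋ₀/ω)·sinh(ωT) ⇒ p·(1 − cosh) = x(T) − x₀·cosh − (ẋ₀/ω)·sinh
numerator   = -0.7016 − (-0.2101)·1.942128 − (-0.5222/2.9904)·1.664891 = -0.002827
denominator = 1 − 1.942128 = -0.942128
p = -0.002827 / -0.942128 = 0.0030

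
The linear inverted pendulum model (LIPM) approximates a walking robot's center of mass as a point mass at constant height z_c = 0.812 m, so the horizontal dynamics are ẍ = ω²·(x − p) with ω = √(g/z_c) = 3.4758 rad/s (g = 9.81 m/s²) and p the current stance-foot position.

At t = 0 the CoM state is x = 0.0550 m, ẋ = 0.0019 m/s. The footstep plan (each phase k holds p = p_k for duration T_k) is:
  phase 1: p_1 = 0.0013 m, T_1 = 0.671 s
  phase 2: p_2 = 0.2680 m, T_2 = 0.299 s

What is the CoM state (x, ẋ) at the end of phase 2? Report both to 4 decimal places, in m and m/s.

x = 0.6347, ẋ = 1.5960

phase 1: p=0.0013, T=0.671, ωT=2.332262, cosh=5.199145, sinh=5.102069; start (x,ẋ)=(0.055000, 0.001900) → end (x,ẋ)=(0.283283, 0.962182)
phase 2: p=0.2680, T=0.299, ωT=1.039264, cosh=1.590425, sinh=1.236711; start (x,ẋ)=(0.283283, 0.962182) → end (x,ẋ)=(0.634657, 1.595974)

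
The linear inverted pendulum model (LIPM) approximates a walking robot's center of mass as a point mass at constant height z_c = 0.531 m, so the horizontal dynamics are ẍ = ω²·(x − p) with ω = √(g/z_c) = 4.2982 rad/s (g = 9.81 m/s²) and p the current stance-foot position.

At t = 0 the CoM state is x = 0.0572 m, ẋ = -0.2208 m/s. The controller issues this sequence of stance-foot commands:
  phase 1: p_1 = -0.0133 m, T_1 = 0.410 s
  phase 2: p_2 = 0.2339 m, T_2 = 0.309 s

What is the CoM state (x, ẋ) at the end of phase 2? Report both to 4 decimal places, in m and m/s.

x = -0.0523, ẋ = -0.9723

phase 1: p=-0.0133, T=0.410, ωT=1.762262, cosh=2.998628, sinh=2.826972; start (x,ẋ)=(0.057200, -0.220800) → end (x,ẋ)=(0.052881, 0.194541)
phase 2: p=0.2339, T=0.309, ωT=1.328144, cosh=2.019500, sinh=1.754531; start (x,ẋ)=(0.052881, 0.194541) → end (x,ẋ)=(-0.052257, -0.972250)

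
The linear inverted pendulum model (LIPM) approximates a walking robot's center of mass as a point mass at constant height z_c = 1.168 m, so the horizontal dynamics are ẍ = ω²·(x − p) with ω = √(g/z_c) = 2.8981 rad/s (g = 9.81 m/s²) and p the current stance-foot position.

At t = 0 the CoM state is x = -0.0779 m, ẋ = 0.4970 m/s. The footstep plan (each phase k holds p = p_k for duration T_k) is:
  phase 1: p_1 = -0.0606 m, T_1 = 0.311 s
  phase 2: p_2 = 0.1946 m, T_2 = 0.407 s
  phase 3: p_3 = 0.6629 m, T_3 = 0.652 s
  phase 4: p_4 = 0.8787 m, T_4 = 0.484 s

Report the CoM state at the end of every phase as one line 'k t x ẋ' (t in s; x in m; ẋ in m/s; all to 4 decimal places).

phase 1: p=-0.0606, T=0.311, ωT=0.901309, cosh=1.434431, sinh=1.028394; start (x,ẋ)=(-0.077900, 0.497000) → end (x,ẋ)=(0.090945, 0.661352)
phase 2: p=0.1946, T=0.407, ωT=1.179527, cosh=1.780129, sinh=1.472705; start (x,ẋ)=(0.090945, 0.661352) → end (x,ẋ)=(0.346155, 0.734888)
phase 3: p=0.6629, T=0.652, ωT=1.889561, cosh=3.383801, sinh=3.232663; start (x,ẋ)=(0.346155, 0.734888) → end (x,ẋ)=(0.410824, -0.480733)
phase 4: p=0.8787, T=0.484, ωT=1.402680, cosh=2.156010, sinh=1.910074; start (x,ẋ)=(0.410824, -0.480733) → end (x,ẋ)=(-0.446886, -3.626433)

1 0.3110 0.0909 0.6614
2 0.7180 0.3462 0.7349
3 1.3700 0.4108 -0.4807
4 1.8540 -0.4469 -3.6264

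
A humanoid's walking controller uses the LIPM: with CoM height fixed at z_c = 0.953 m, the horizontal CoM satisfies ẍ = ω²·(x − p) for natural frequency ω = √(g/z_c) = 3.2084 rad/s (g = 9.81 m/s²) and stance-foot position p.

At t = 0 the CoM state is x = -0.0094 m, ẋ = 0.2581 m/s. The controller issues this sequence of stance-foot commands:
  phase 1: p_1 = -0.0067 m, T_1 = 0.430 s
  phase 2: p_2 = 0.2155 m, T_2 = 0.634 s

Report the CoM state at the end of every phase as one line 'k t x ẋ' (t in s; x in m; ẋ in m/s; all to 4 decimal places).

phase 1: p=-0.0067, T=0.430, ωT=1.379612, cosh=2.112518, sinh=1.860842; start (x,ẋ)=(-0.009400, 0.258100) → end (x,ẋ)=(0.137292, 0.529121)
phase 2: p=0.2155, T=0.634, ωT=2.034126, cosh=3.888179, sinh=3.757385; start (x,ẋ)=(0.137292, 0.529121) → end (x,ẋ)=(0.531070, 1.114502)

1 0.4300 0.1373 0.5291
2 1.0640 0.5311 1.1145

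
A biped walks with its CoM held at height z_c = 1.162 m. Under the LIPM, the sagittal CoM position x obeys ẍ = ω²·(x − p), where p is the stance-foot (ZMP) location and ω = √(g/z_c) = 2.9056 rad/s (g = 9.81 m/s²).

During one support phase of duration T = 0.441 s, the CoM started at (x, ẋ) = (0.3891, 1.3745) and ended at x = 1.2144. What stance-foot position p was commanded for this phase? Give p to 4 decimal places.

p = 0.3475

ωT = 2.9056·0.441 = 1.281370; cosh(ωT) = 1.939613, sinh(ωT) = 1.661956
x(T) = p + (x₀−p)·cosh(ωT) + (ẋ₀/ω)·sinh(ωT) ⇒ p·(1 − cosh) = x(T) − x₀·cosh − (ẋ₀/ω)·sinh
numerator   = 1.2144 − (0.3891)·1.939613 − (1.3745/2.9056)·1.661956 = -0.326495
denominator = 1 − 1.939613 = -0.939613
p = -0.326495 / -0.939613 = 0.3475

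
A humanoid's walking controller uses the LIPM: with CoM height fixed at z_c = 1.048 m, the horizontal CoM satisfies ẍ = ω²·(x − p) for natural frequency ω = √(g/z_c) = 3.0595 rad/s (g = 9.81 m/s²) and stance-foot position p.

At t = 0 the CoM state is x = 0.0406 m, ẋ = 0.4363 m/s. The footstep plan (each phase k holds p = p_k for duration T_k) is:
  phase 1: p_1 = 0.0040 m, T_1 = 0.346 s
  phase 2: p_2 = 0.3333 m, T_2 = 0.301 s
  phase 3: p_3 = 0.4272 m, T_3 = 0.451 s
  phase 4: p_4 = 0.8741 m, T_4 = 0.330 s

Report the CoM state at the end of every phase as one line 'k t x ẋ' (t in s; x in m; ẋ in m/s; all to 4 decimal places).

1 0.3460 0.2439 0.8464
2 0.6470 0.4955 0.9423
3 1.0980 1.1448 2.3801
4 1.4280 2.2208 4.6857

phase 1: p=0.0040, T=0.346, ωT=1.058587, cosh=1.614621, sinh=1.267675; start (x,ẋ)=(0.040600, 0.436300) → end (x,ẋ)=(0.243872, 0.846410)
phase 2: p=0.3333, T=0.301, ωT=0.920909, cosh=1.454865, sinh=1.056708; start (x,ẋ)=(0.243872, 0.846410) → end (x,ẋ)=(0.495532, 0.942292)
phase 3: p=0.4272, T=0.451, ωT=1.379835, cosh=2.112932, sinh=1.861312; start (x,ẋ)=(0.495532, 0.942292) → end (x,ẋ)=(1.144845, 2.380130)
phase 4: p=0.8741, T=0.330, ωT=1.009635, cosh=1.554475, sinh=1.190124; start (x,ẋ)=(1.144845, 2.380130) → end (x,ẋ)=(2.220820, 4.685686)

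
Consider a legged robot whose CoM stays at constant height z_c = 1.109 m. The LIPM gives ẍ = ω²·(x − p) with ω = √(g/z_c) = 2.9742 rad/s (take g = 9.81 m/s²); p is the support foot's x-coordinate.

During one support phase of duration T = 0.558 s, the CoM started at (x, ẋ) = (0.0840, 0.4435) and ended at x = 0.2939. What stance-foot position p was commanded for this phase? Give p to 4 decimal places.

p = 0.1814

ωT = 2.9742·0.558 = 1.659604; cosh(ωT) = 2.723720, sinh(ωT) = 2.533506
x(T) = p + (x₀−p)·cosh(ωT) + (ẋ₀/ω)·sinh(ωT) ⇒ p·(1 − cosh) = x(T) − x₀·cosh − (ẋ₀/ω)·sinh
numerator   = 0.2939 − (0.0840)·2.723720 − (0.4435/2.9742)·2.533506 = -0.312678
denominator = 1 − 2.723720 = -1.723720
p = -0.312678 / -1.723720 = 0.1814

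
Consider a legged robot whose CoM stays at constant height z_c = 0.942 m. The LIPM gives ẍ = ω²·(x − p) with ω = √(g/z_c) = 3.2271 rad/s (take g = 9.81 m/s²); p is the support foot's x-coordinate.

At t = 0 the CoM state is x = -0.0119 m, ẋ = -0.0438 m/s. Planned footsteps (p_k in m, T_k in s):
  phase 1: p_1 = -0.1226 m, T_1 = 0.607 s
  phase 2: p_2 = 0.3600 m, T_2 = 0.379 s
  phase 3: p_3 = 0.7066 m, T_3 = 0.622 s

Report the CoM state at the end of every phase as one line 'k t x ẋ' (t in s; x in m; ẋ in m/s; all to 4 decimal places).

phase 1: p=-0.1226, T=0.607, ωT=1.958850, cosh=3.616093, sinh=3.475072; start (x,ẋ)=(-0.011900, -0.043800) → end (x,ẋ)=(0.230536, 1.083050)
phase 2: p=0.3600, T=0.379, ωT=1.223071, cosh=1.845965, sinh=1.551640; start (x,ẋ)=(0.230536, 1.083050) → end (x,ẋ)=(0.641761, 1.351007)
phase 3: p=0.7066, T=0.622, ωT=2.007256, cosh=3.788612, sinh=3.654255; start (x,ẋ)=(0.641761, 1.351007) → end (x,ẋ)=(1.990784, 4.353819)

1 0.6070 0.2305 1.0830
2 0.9860 0.6418 1.3510
3 1.6080 1.9908 4.3538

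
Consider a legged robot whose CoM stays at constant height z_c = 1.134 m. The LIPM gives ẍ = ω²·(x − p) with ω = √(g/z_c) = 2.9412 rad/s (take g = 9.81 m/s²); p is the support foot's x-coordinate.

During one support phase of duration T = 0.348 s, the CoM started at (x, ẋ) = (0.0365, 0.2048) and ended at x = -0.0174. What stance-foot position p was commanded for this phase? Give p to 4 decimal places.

p = 0.2786

ωT = 2.9412·0.348 = 1.023538; cosh(ωT) = 1.571172, sinh(ωT) = 1.211851
x(T) = p + (x₀−p)·cosh(ωT) + (ẋ₀/ω)·sinh(ωT) ⇒ p·(1 − cosh) = x(T) − x₀·cosh − (ẋ₀/ω)·sinh
numerator   = -0.0174 − (0.0365)·1.571172 − (0.2048/2.9412)·1.211851 = -0.159131
denominator = 1 − 1.571172 = -0.571172
p = -0.159131 / -0.571172 = 0.2786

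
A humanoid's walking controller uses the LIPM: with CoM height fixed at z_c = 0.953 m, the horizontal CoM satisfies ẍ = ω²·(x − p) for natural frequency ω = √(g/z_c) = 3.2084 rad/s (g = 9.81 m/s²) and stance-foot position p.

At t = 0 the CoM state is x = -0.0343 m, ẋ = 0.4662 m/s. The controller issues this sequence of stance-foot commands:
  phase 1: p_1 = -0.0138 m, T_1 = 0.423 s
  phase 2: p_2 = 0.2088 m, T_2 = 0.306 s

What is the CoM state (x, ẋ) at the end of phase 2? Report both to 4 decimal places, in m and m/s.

x = 0.5092, ẋ = 1.2825

phase 1: p=-0.0138, T=0.423, ωT=1.357153, cosh=2.071255, sinh=1.813862; start (x,ẋ)=(-0.034300, 0.466200) → end (x,ẋ)=(0.207305, 0.846317)
phase 2: p=0.2088, T=0.306, ωT=0.981770, cosh=1.521912, sinh=1.147265; start (x,ẋ)=(0.207305, 0.846317) → end (x,ẋ)=(0.509152, 1.282516)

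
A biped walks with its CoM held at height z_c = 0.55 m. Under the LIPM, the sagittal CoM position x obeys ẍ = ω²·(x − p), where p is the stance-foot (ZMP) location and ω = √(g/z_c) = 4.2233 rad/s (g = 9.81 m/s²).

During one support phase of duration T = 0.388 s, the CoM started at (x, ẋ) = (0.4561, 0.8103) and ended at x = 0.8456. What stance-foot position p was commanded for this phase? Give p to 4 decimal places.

ωT = 4.2233·0.388 = 1.638640; cosh(ωT) = 2.671205, sinh(ωT) = 2.476961
x(T) = p + (x₀−p)·cosh(ωT) + (ẋ₀/ω)·sinh(ωT) ⇒ p·(1 − cosh) = x(T) − x₀·cosh − (ẋ₀/ω)·sinh
numerator   = 0.8456 − (0.4561)·2.671205 − (0.8103/4.2233)·2.476961 = -0.847976
denominator = 1 − 2.671205 = -1.671205
p = -0.847976 / -1.671205 = 0.5074

p = 0.5074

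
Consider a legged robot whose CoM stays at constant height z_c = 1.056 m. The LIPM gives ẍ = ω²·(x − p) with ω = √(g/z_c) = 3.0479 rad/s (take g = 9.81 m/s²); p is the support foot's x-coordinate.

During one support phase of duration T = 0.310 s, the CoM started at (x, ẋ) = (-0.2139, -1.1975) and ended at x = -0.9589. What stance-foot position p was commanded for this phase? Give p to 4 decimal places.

p = 0.4437

ωT = 3.0479·0.310 = 0.944849; cosh(ωT) = 1.480582, sinh(ωT) = 1.091843
x(T) = p + (x₀−p)·cosh(ωT) + (ẋ₀/ω)·sinh(ωT) ⇒ p·(1 − cosh) = x(T) − x₀·cosh − (ẋ₀/ω)·sinh
numerator   = -0.9589 − (-0.2139)·1.480582 − (-1.1975/3.0479)·1.091843 = -0.213225
denominator = 1 − 1.480582 = -0.480582
p = -0.213225 / -0.480582 = 0.4437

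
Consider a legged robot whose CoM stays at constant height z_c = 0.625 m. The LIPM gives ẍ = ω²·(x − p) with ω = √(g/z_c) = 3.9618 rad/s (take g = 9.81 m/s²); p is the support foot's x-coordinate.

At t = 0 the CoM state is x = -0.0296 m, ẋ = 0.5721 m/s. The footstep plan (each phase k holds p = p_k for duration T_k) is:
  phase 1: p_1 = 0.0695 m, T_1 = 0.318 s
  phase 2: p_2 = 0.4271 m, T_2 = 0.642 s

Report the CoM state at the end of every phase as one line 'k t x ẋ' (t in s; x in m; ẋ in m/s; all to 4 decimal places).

1 0.3180 0.1148 0.4532
2 0.9600 -0.8487 -4.9218

phase 1: p=0.0695, T=0.318, ωT=1.259852, cosh=1.904299, sinh=1.620603; start (x,ẋ)=(-0.029600, 0.572100) → end (x,ẋ)=(0.114806, 0.453177)
phase 2: p=0.4271, T=0.642, ωT=2.543476, cosh=6.401205, sinh=6.322612; start (x,ẋ)=(0.114806, 0.453177) → end (x,ẋ)=(-0.848738, -4.921758)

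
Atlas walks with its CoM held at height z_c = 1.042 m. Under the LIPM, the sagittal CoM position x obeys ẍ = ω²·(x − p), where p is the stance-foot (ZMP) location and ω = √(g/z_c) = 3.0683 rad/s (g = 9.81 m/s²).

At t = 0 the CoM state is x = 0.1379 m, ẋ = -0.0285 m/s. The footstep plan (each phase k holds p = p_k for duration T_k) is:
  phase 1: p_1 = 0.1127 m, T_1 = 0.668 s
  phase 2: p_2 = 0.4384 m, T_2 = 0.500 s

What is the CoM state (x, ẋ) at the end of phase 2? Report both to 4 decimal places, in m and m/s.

x = -0.0650, ẋ = -1.3319

phase 1: p=0.1127, T=0.668, ωT=2.049624, cosh=3.946884, sinh=3.818100; start (x,ẋ)=(0.137900, -0.028500) → end (x,ẋ)=(0.176697, 0.182734)
phase 2: p=0.4384, T=0.500, ωT=1.534150, cosh=2.426510, sinh=2.210872; start (x,ẋ)=(0.176697, 0.182734) → end (x,ẋ)=(-0.064956, -1.331888)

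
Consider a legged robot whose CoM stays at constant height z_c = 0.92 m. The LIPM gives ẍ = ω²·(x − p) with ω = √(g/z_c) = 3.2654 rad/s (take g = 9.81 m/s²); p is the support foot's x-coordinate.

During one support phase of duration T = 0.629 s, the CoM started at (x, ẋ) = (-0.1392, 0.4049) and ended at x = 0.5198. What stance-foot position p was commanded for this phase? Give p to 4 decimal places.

ωT = 3.2654·0.629 = 2.053937; cosh(ωT) = 3.963385, sinh(ωT) = 3.835156
x(T) = p + (x₀−p)·cosh(ωT) + (ẋ₀/ω)·sinh(ωT) ⇒ p·(1 − cosh) = x(T) − x₀·cosh − (ẋ₀/ω)·sinh
numerator   = 0.5198 − (-0.1392)·3.963385 − (0.4049/3.2654)·3.835156 = 0.595955
denominator = 1 − 3.963385 = -2.963385
p = 0.595955 / -2.963385 = -0.2011

p = -0.2011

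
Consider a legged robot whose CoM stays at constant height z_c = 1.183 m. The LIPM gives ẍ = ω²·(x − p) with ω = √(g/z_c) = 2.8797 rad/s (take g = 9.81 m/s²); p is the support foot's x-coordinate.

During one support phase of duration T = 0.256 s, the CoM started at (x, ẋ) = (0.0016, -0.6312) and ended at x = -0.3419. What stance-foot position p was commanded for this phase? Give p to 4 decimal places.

ωT = 2.8797·0.256 = 0.737203; cosh(ωT) = 1.284266, sinh(ωT) = 0.805816
x(T) = p + (x₀−p)·cosh(ωT) + (ẋ₀/ω)·sinh(ωT) ⇒ p·(1 − cosh) = x(T) − x₀·cosh − (ẋ₀/ω)·sinh
numerator   = -0.3419 − (0.0016)·1.284266 − (-0.6312/2.8797)·0.805816 = -0.167328
denominator = 1 − 1.284266 = -0.284266
p = -0.167328 / -0.284266 = 0.5886

p = 0.5886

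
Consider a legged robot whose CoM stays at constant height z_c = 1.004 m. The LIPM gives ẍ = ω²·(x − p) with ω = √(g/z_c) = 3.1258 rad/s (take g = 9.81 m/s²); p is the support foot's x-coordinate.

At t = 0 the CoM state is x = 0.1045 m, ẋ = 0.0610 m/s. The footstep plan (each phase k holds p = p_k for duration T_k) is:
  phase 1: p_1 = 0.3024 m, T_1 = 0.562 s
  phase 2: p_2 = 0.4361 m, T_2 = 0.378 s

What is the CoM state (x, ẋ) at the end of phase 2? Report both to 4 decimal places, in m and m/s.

x = -1.4923, ẋ = -5.8635

phase 1: p=0.3024, T=0.562, ωT=1.756700, cosh=2.982950, sinh=2.810336; start (x,ẋ)=(0.104500, 0.061000) → end (x,ẋ)=(-0.233082, -1.556502)
phase 2: p=0.4361, T=0.378, ωT=1.181552, cosh=1.783116, sinh=1.476314; start (x,ẋ)=(-0.233082, -1.556502) → end (x,ẋ)=(-1.492265, -5.863473)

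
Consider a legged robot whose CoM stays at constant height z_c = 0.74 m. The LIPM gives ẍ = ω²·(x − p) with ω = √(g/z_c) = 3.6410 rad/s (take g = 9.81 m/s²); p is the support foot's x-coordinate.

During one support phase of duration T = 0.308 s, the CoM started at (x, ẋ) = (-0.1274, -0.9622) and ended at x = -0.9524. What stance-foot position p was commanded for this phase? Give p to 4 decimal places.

p = 0.5357

ωT = 3.6410·0.308 = 1.121428; cosh(ωT) = 1.697524, sinh(ωT) = 1.371710
x(T) = p + (x₀−p)·cosh(ωT) + (ẋ₀/ω)·sinh(ωT) ⇒ p·(1 − cosh) = x(T) − x₀·cosh − (ẋ₀/ω)·sinh
numerator   = -0.9524 − (-0.1274)·1.697524 − (-0.9622/3.6410)·1.371710 = -0.373636
denominator = 1 − 1.697524 = -0.697524
p = -0.373636 / -0.697524 = 0.5357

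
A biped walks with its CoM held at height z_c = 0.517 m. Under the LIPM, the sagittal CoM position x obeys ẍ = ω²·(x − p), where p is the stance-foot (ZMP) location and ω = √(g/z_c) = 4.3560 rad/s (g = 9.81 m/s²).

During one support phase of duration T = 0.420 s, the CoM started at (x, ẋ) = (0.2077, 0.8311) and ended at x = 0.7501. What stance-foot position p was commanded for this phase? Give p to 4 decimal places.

p = 0.2244

ωT = 4.3560·0.420 = 1.829520; cosh(ωT) = 3.195693, sinh(ωT) = 3.035202
x(T) = p + (x₀−p)·cosh(ωT) + (ẋ₀/ω)·sinh(ωT) ⇒ p·(1 − cosh) = x(T) − x₀·cosh − (ẋ₀/ω)·sinh
numerator   = 0.7501 − (0.2077)·3.195693 − (0.8311/4.3560)·3.035202 = -0.492745
denominator = 1 − 3.195693 = -2.195693
p = -0.492745 / -2.195693 = 0.2244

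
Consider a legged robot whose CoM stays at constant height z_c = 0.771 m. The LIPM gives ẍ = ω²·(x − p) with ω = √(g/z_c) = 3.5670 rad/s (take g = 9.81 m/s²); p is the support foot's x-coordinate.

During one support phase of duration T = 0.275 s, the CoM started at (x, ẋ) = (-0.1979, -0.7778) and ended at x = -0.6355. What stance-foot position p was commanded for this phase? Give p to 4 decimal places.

ωT = 3.5670·0.275 = 0.980925; cosh(ωT) = 1.520943, sinh(ωT) = 1.145979
x(T) = p + (x₀−p)·cosh(ωT) + (ẋ₀/ω)·sinh(ωT) ⇒ p·(1 − cosh) = x(T) − x₀·cosh − (ẋ₀/ω)·sinh
numerator   = -0.6355 − (-0.1979)·1.520943 − (-0.7778/3.5670)·1.145979 = -0.084620
denominator = 1 − 1.520943 = -0.520943
p = -0.084620 / -0.520943 = 0.1624

p = 0.1624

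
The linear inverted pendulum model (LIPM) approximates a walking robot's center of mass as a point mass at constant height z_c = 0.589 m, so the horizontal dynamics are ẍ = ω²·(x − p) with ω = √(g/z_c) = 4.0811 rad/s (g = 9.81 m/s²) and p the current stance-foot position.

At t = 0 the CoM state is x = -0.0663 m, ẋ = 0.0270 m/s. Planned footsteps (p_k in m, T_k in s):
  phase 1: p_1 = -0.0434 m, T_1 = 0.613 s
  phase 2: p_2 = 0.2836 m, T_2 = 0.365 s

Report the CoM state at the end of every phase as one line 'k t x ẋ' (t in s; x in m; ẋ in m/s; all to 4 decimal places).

1 0.6130 -0.1440 -0.4006
2 0.9780 -0.9194 -4.6065

phase 1: p=-0.0434, T=0.613, ωT=2.501714, cosh=6.142670, sinh=6.060726; start (x,ẋ)=(-0.066300, 0.027000) → end (x,ẋ)=(-0.143970, -0.400566)
phase 2: p=0.2836, T=0.365, ωT=1.489602, cosh=2.330395, sinh=2.104933; start (x,ẋ)=(-0.143970, -0.400566) → end (x,ẋ)=(-0.919410, -4.606494)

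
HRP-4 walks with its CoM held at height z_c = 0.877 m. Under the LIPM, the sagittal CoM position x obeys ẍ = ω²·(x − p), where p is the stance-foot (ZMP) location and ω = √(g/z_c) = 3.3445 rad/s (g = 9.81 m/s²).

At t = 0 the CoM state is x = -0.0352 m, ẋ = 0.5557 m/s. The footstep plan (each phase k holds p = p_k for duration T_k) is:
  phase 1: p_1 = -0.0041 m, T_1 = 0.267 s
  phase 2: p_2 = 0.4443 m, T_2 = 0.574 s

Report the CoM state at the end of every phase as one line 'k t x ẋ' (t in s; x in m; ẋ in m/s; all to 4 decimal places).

phase 1: p=-0.0041, T=0.267, ωT=0.892982, cosh=1.425917, sinh=1.016484; start (x,ẋ)=(-0.035200, 0.555700) → end (x,ẋ)=(0.120446, 0.686654)
phase 2: p=0.4443, T=0.574, ωT=1.919743, cosh=3.482925, sinh=3.336281; start (x,ẋ)=(0.120446, 0.686654) → end (x,ẋ)=(0.001308, -1.222059)

1 0.2670 0.1204 0.6867
2 0.8410 0.0013 -1.2221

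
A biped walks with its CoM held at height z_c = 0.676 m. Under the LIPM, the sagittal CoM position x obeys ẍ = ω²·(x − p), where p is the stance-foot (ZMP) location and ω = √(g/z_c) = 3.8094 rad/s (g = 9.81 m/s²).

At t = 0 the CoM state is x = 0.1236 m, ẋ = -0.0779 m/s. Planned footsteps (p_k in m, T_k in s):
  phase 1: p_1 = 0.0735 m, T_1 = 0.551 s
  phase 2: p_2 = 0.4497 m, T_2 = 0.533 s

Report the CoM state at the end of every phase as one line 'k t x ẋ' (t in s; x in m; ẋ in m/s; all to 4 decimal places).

phase 1: p=0.0735, T=0.551, ωT=2.098979, cosh=4.140211, sinh=4.017629; start (x,ẋ)=(0.123600, -0.077900) → end (x,ẋ)=(0.198766, 0.444246)
phase 2: p=0.4497, T=0.533, ωT=2.030410, cosh=3.874246, sinh=3.742964; start (x,ẋ)=(0.198766, 0.444246) → end (x,ẋ)=(-0.085980, -1.856806)

1 0.5510 0.1988 0.4442
2 1.0840 -0.0860 -1.8568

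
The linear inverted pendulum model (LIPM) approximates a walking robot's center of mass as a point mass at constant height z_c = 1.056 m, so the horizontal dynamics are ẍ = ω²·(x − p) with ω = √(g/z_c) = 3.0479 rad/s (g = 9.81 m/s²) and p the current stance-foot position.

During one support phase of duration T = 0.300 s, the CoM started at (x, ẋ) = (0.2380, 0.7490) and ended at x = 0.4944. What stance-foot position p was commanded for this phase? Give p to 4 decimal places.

ωT = 3.0479·0.300 = 0.914370; cosh(ωT) = 1.447986, sinh(ωT) = 1.047217
x(T) = p + (x₀−p)·cosh(ωT) + (ẋ₀/ω)·sinh(ωT) ⇒ p·(1 − cosh) = x(T) − x₀·cosh − (ẋ₀/ω)·sinh
numerator   = 0.4944 − (0.2380)·1.447986 − (0.7490/3.0479)·1.047217 = -0.107567
denominator = 1 − 1.447986 = -0.447986
p = -0.107567 / -0.447986 = 0.2401

p = 0.2401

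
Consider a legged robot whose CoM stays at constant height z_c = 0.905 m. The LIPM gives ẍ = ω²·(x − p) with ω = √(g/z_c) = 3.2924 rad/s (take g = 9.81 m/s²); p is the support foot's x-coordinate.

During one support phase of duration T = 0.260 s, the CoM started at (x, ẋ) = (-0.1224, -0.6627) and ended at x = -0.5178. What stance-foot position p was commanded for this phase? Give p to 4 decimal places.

ωT = 3.2924·0.260 = 0.856024; cosh(ωT) = 1.389316, sinh(ωT) = 0.964468
x(T) = p + (x₀−p)·cosh(ωT) + (ẋ₀/ω)·sinh(ωT) ⇒ p·(1 − cosh) = x(T) − x₀·cosh − (ẋ₀/ω)·sinh
numerator   = -0.5178 − (-0.1224)·1.389316 − (-0.6627/3.2924)·0.964468 = -0.153618
denominator = 1 − 1.389316 = -0.389316
p = -0.153618 / -0.389316 = 0.3946

p = 0.3946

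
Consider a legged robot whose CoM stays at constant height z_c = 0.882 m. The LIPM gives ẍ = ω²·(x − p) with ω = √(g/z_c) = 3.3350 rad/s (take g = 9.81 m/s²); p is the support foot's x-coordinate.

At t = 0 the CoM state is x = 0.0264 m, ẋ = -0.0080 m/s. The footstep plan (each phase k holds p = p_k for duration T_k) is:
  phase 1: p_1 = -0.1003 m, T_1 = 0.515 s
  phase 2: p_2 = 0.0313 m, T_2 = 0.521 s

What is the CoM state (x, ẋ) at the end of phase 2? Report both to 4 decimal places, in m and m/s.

x = 1.6155, ẋ = 5.3469

phase 1: p=-0.1003, T=0.515, ωT=1.717525, cosh=2.875117, sinh=2.695607; start (x,ẋ)=(0.026400, -0.008000) → end (x,ẋ)=(0.257511, 1.116013)
phase 2: p=0.0313, T=0.521, ωT=1.737535, cosh=2.929635, sinh=2.753682; start (x,ẋ)=(0.257511, 1.116013) → end (x,ẋ)=(1.615499, 5.346927)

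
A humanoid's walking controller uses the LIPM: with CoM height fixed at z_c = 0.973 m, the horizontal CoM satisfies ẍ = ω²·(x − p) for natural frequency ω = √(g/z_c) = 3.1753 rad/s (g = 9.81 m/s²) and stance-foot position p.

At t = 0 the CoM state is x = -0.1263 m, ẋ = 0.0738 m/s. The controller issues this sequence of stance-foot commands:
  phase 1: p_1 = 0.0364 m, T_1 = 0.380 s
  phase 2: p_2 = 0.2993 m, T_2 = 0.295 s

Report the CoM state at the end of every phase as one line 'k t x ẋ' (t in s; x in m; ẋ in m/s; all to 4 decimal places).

1 0.3800 -0.2245 -0.6517
2 0.6750 -0.6932 -2.7550

phase 1: p=0.0364, T=0.380, ωT=1.206614, cosh=1.820679, sinh=1.521470; start (x,ẋ)=(-0.126300, 0.073800) → end (x,ẋ)=(-0.224463, -0.651658)
phase 2: p=0.2993, T=0.295, ωT=0.936713, cosh=1.471748, sinh=1.079834; start (x,ẋ)=(-0.224463, -0.651658) → end (x,ẋ)=(-0.693158, -2.754952)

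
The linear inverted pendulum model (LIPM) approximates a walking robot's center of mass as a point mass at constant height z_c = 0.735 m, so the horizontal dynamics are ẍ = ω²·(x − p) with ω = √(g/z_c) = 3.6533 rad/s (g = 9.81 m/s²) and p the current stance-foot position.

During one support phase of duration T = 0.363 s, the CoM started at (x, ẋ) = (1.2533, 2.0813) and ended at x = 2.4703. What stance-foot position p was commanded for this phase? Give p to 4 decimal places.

ωT = 3.6533·0.363 = 1.326148; cosh(ωT) = 2.016002, sinh(ωT) = 1.750504
x(T) = p + (x₀−p)·cosh(ωT) + (ẋ₀/ω)·sinh(ωT) ⇒ p·(1 − cosh) = x(T) − x₀·cosh − (ẋ₀/ω)·sinh
numerator   = 2.4703 − (1.2533)·2.016002 − (2.0813/3.6533)·1.750504 = -1.053625
denominator = 1 − 2.016002 = -1.016002
p = -1.053625 / -1.016002 = 1.0370

p = 1.0370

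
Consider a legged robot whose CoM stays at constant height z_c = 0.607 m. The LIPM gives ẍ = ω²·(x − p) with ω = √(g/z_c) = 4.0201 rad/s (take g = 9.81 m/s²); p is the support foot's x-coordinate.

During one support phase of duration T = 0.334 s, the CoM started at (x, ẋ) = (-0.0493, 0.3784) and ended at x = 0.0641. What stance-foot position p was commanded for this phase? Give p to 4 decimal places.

ωT = 4.0201·0.334 = 1.342713; cosh(ωT) = 2.045278, sinh(ωT) = 1.784142
x(T) = p + (x₀−p)·cosh(ωT) + (ẋ₀/ω)·sinh(ωT) ⇒ p·(1 − cosh) = x(T) − x₀·cosh − (ẋ₀/ω)·sinh
numerator   = 0.0641 − (-0.0493)·2.045278 − (0.3784/4.0201)·1.784142 = -0.003004
denominator = 1 − 2.045278 = -1.045278
p = -0.003004 / -1.045278 = 0.0029

p = 0.0029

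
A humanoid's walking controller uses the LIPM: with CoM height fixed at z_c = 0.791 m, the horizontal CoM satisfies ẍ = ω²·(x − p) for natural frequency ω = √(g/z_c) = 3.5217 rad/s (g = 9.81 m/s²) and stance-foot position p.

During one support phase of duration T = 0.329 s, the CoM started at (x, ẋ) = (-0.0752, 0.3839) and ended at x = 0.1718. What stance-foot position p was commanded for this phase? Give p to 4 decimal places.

ωT = 3.5217·0.329 = 1.158639; cosh(ωT) = 1.749754, sinh(ωT) = 1.435841
x(T) = p + (x₀−p)·cosh(ωT) + (ẋ₀/ω)·sinh(ωT) ⇒ p·(1 − cosh) = x(T) − x₀·cosh − (ẋ₀/ω)·sinh
numerator   = 0.1718 − (-0.0752)·1.749754 − (0.3839/3.5217)·1.435841 = 0.146861
denominator = 1 − 1.749754 = -0.749754
p = 0.146861 / -0.749754 = -0.1959

p = -0.1959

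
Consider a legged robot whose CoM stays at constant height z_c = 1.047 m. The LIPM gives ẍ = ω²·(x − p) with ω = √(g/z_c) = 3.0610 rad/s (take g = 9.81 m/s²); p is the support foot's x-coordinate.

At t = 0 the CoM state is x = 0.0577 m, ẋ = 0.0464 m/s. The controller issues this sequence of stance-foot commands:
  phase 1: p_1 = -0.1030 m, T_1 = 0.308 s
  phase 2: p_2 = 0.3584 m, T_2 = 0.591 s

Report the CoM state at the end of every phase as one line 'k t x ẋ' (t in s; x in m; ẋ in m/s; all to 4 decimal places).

phase 1: p=-0.1030, T=0.308, ωT=0.942788, cosh=1.478334, sinh=1.088794; start (x,ẋ)=(0.057700, 0.046400) → end (x,ẋ)=(0.151073, 0.604176)
phase 2: p=0.3584, T=0.591, ωT=1.809051, cosh=3.134230, sinh=2.970421; start (x,ẋ)=(0.151073, 0.604176) → end (x,ẋ)=(0.294886, 0.008511)

1 0.3080 0.1511 0.6042
2 0.8990 0.2949 0.0085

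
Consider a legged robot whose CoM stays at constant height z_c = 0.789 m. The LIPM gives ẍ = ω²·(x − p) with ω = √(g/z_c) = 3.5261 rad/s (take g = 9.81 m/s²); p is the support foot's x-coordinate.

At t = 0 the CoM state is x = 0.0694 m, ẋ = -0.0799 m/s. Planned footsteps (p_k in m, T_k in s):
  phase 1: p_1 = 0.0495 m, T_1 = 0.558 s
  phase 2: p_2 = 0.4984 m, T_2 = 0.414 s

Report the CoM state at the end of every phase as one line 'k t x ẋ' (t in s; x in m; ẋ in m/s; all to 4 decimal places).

phase 1: p=0.0495, T=0.558, ωT=1.967564, cosh=3.646513, sinh=3.506716; start (x,ẋ)=(0.069400, -0.079900) → end (x,ẋ)=(0.042605, -0.045292)
phase 2: p=0.4984, T=0.414, ωT=1.459805, cosh=2.268702, sinh=2.036420; start (x,ẋ)=(0.042605, -0.045292) → end (x,ẋ)=(-0.561821, -3.375647)

1 0.5580 0.0426 -0.0453
2 0.9720 -0.5618 -3.3756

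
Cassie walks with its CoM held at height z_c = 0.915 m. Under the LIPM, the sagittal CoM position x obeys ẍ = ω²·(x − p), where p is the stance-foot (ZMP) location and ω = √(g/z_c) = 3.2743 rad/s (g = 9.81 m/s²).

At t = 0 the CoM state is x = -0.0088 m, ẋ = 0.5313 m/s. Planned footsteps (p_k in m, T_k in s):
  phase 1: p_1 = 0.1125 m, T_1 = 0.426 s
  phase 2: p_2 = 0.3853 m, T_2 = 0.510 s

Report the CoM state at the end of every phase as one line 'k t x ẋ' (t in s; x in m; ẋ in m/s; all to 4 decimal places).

1 0.4260 0.1600 0.3856
2 0.9360 0.0674 -0.8294

phase 1: p=0.1125, T=0.426, ωT=1.394852, cosh=2.141123, sinh=1.893253; start (x,ẋ)=(-0.008800, 0.531300) → end (x,ẋ)=(0.159988, 0.385630)
phase 2: p=0.3853, T=0.510, ωT=1.669893, cosh=2.749933, sinh=2.561666; start (x,ẋ)=(0.159988, 0.385630) → end (x,ẋ)=(0.067407, -0.829383)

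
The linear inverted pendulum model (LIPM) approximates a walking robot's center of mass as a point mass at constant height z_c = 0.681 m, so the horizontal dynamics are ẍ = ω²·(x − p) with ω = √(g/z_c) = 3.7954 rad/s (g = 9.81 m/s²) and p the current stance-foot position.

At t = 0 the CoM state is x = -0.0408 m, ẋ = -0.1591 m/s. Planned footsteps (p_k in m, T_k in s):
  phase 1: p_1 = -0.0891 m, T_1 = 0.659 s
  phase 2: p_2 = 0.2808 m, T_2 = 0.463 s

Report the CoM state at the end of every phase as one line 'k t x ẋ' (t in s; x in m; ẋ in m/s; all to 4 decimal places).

phase 1: p=-0.0891, T=0.659, ωT=2.501169, cosh=6.139364, sinh=6.057375; start (x,ẋ)=(-0.040800, -0.159100) → end (x,ẋ)=(-0.046489, 0.133652)
phase 2: p=0.2808, T=0.463, ωT=1.757270, cosh=2.984554, sinh=2.812039; start (x,ẋ)=(-0.046489, 0.133652) → end (x,ẋ)=(-0.596987, -3.094200)

1 0.6590 -0.0465 0.1337
2 1.1220 -0.5970 -3.0942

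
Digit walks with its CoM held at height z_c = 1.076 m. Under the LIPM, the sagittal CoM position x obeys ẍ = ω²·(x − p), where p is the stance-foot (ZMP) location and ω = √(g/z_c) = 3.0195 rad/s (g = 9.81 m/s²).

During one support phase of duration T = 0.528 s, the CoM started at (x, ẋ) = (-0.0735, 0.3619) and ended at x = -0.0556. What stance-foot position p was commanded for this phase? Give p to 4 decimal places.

p = 0.0960

ωT = 3.0195·0.528 = 1.594296; cosh(ωT) = 2.563956, sinh(ωT) = 2.360905
x(T) = p + (x₀−p)·cosh(ωT) + (ẋ₀/ω)·sinh(ωT) ⇒ p·(1 − cosh) = x(T) − x₀·cosh − (ẋ₀/ω)·sinh
numerator   = -0.0556 − (-0.0735)·2.563956 − (0.3619/3.0195)·2.360905 = -0.150114
denominator = 1 − 2.563956 = -1.563956
p = -0.150114 / -1.563956 = 0.0960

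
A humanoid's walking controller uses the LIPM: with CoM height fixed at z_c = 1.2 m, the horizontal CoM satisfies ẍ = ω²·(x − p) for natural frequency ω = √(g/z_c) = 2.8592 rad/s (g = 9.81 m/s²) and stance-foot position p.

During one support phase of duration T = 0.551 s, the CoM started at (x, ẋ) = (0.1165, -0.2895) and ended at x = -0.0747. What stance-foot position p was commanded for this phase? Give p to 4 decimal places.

p = 0.0882

ωT = 2.8592·0.551 = 1.575419; cosh(ωT) = 2.519844, sinh(ωT) = 2.312923
x(T) = p + (x₀−p)·cosh(ωT) + (ẋ₀/ω)·sinh(ωT) ⇒ p·(1 − cosh) = x(T) − x₀·cosh − (ẋ₀/ω)·sinh
numerator   = -0.0747 − (0.1165)·2.519844 − (-0.2895/2.8592)·2.312923 = -0.134073
denominator = 1 − 2.519844 = -1.519844
p = -0.134073 / -1.519844 = 0.0882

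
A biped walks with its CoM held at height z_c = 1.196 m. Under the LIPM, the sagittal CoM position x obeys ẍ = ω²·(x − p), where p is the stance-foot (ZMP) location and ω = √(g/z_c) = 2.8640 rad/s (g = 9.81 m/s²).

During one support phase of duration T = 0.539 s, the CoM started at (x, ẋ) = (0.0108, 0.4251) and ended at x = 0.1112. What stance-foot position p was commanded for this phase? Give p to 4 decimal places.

p = 0.1705

ωT = 2.8640·0.539 = 1.543696; cosh(ωT) = 2.447726, sinh(ωT) = 2.234136
x(T) = p + (x₀−p)·cosh(ωT) + (ẋ₀/ω)·sinh(ωT) ⇒ p·(1 − cosh) = x(T) − x₀·cosh − (ẋ₀/ω)·sinh
numerator   = 0.1112 − (0.0108)·2.447726 − (0.4251/2.8640)·2.234136 = -0.246846
denominator = 1 − 2.447726 = -1.447726
p = -0.246846 / -1.447726 = 0.1705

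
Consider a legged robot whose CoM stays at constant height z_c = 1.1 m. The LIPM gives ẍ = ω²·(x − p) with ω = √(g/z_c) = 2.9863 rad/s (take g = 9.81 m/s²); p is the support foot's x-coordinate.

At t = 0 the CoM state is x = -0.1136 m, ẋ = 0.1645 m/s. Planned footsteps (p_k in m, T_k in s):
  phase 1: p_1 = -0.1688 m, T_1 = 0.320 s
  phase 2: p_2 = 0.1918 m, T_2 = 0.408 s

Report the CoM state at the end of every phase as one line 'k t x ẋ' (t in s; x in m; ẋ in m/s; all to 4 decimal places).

phase 1: p=-0.1688, T=0.320, ωT=0.955616, cosh=1.492424, sinh=1.107848; start (x,ẋ)=(-0.113600, 0.164500) → end (x,ẋ)=(-0.025393, 0.428126)
phase 2: p=0.1918, T=0.408, ωT=1.218410, cosh=1.838754, sinh=1.543054; start (x,ẋ)=(-0.025393, 0.428126) → end (x,ẋ)=(0.013654, -0.213610)

1 0.3200 -0.0254 0.4281
2 0.7280 0.0137 -0.2136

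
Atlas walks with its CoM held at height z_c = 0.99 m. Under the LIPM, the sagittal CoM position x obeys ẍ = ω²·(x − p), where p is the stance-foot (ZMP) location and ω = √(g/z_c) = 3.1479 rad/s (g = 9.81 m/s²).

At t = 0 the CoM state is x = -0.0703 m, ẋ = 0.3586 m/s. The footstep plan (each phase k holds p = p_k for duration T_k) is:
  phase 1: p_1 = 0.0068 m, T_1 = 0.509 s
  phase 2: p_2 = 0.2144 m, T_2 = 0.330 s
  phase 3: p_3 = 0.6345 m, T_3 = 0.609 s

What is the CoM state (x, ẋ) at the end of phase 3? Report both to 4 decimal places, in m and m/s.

x = -1.0699, ẋ = -5.1305

phase 1: p=0.0068, T=0.509, ωT=1.602281, cosh=2.582890, sinh=2.381454; start (x,ẋ)=(-0.070300, 0.358600) → end (x,ẋ)=(0.078948, 0.348238)
phase 2: p=0.2144, T=0.330, ωT=1.038807, cosh=1.589860, sinh=1.235984; start (x,ẋ)=(0.078948, 0.348238) → end (x,ẋ)=(0.135781, 0.026639)
phase 3: p=0.6345, T=0.609, ωT=1.917071, cosh=3.474023, sinh=3.326986; start (x,ẋ)=(0.135781, 0.026639) → end (x,ẋ)=(-1.069906, -5.130548)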